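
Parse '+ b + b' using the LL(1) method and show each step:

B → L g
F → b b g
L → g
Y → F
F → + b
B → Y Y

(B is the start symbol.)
LL(1) parsing maintains a stack (initially the start symbol over $) and the input. At each step: if the stack top is a terminal, match it against the current input token; if it is a non-terminal N, replace it with the RHS of M[N, lookahead] (the unique production whose predict set contains the lookahead).

Stack is shown with the top on the left.

Stack    Input      Action
--------------------------
B $      + b + b $  output B → Y Y
Y Y $    + b + b $  output Y → F
F Y $    + b + b $  output F → + b
+ b Y $  + b + b $  match '+'
b Y $    b + b $    match 'b'
Y $      + b $      output Y → F
F $      + b $      output F → + b
+ b $    + b $      match '+'
b $      b $        match 'b'
$        $          accept

The string is accepted.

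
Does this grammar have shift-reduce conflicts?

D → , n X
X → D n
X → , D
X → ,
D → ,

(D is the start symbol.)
Yes — I1: [D → , .] vs [D → , . n X]; I4: [D → , .] vs [D → . ,]

A shift-reduce conflict occurs when an LR(0) state has both:
  - a complete (reduce) item [A → α .] (dot at the end), and
  - a shift item [B → β . c γ] (dot before a terminal).

Augment with D' → D and build the canonical LR(0) collection (I0 = CLOSURE({[D' → . D]}), then GOTO on every symbol after a dot until no new states appear). It has 9 states:
  I0: { [D → . , n X], [D → . ,], [D' → . D] }  — shift
  I1: { [D → , . n X], [D → , .] }  — shift, reduce
  I2: { [D' → D .] }  — accept
  I3: { [D → , n . X], [D → . , n X], [D → . ,], [X → . , D], [X → . ,], [X → . D n] }  — shift
  I4: { [D → , . n X], [D → , .], [D → . , n X], [D → . ,], [X → , . D], [X → , .] }  — shift, 2 reduces
  I5: { [X → D . n] }  — shift
  I6: { [D → , n X .] }  — reduce
  I7: { [X → D n .] }  — reduce
  I8: { [X → , D .] }  — reduce

I1 contains reduce item [D → , .] and shift item [D → , . n X] — shift-reduce conflict.
I4 contains reduce items [D → , .], [X → , .] and shift items [D → . ,], [D → . , n X], [D → , . n X] — shift-reduce conflict.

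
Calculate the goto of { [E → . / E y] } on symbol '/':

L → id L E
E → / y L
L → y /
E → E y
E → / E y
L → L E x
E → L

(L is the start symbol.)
{ [E → . / E y], [E → . / y L], [E → . E y], [E → . L], [E → / . E y], [L → . L E x], [L → . id L E], [L → . y /] }

GOTO(I, '/') = CLOSURE({ [A → αX.β] : [A → α.Xβ] ∈ I, X = '/' })

Items with dot before '/', with the dot advanced:
  [E → . / E y] → [E → / . E y]
Closure of the advanced items:
  [E → / . E y] has the dot before E: add [E → . / y L], [E → . E y], [E → . / E y], [E → . L]
  [E → . L] has the dot before L: add [L → . id L E], [L → . y /], [L → . L E x]

GOTO = { [E → . / E y], [E → . / y L], [E → . E y], [E → . L], [E → / . E y], [L → . L E x], [L → . id L E], [L → . y /] }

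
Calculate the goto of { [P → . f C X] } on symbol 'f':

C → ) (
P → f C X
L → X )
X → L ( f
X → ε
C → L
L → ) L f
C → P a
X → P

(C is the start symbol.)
GOTO(I, 'f') = CLOSURE({ [A → αX.β] : [A → α.Xβ] ∈ I, X = 'f' })

Items with dot before 'f', with the dot advanced:
  [P → . f C X] → [P → f . C X]
Closure of the advanced items:
  [P → f . C X] has the dot before C: add [C → . ) (], [C → . L], [C → . P a]
  [C → . L] has the dot before L: add [L → . X )], [L → . ) L f]
  [C → . P a] has the dot before P: add [P → . f C X]
  [L → . X )] has the dot before X: add [X → . L ( f], [X → .], [X → . P]

GOTO = { [C → . ) (], [C → . L], [C → . P a], [L → . ) L f], [L → . X )], [P → . f C X], [P → f . C X], [X → . L ( f], [X → . P], [X → .] }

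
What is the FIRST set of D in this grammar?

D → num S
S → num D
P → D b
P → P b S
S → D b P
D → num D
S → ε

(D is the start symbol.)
{ 'num' }

From D → num S:
  - num is a terminal: add 'num' and stop
From D → num D:
  - num is a terminal: add 'num' and stop

Collecting: FIRST(D) = { 'num' }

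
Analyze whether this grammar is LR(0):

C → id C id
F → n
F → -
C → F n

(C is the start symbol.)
Yes, the grammar is LR(0)

Augment with C' → C and build the canonical LR(0) collection (I0 = CLOSURE({[C' → . C]}), then GOTO on every symbol after a dot until no new states appear). It has 9 states:
  I0: { [C → . F n], [C → . id C id], [C' → . C], [F → . -], [F → . n] }  — shift
  I1: { [F → - .] }  — reduce
  I2: { [C' → C .] }  — accept
  I3: { [C → F . n] }  — shift
  I4: { [C → . F n], [C → . id C id], [C → id . C id], [F → . -], [F → . n] }  — shift
  I5: { [F → n .] }  — reduce
  I6: { [C → id C . id] }  — shift
  I7: { [C → id C id .] }  — reduce
  I8: { [C → F n .] }  — reduce

Every state is either a pure shift/goto state or contains exactly one complete item and nothing to shift — no conflicts. The grammar is LR(0).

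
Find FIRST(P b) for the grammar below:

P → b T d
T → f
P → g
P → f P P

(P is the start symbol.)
{ 'b', 'f', 'g' }

FIRST sets of the non-terminals involved (from the grammar, by fixed-point iteration):
  FIRST(P) = { 'b', 'f', 'g' }

To compute FIRST(P b), process the symbols left to right:
Symbol P is a non-terminal. Add FIRST(P) \ {ε} = { 'b', 'f', 'g' }
P is not nullable (ε ∉ FIRST(P)), so stop here.
FIRST(P b) = { 'b', 'f', 'g' }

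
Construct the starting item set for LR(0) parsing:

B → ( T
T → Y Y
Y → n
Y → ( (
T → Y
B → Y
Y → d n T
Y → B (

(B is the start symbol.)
First, augment the grammar with B' → B
I₀ = CLOSURE({ [B' → . B] }):
  [B' → . B] has the dot before B: add [B → . ( T], [B → . Y]
  [B → . Y] has the dot before Y: add [Y → . n], [Y → . ( (], [Y → . d n T], [Y → . B (]
No further items can be added.

I₀ = { [B → . ( T], [B → . Y], [B' → . B], [Y → . ( (], [Y → . B (], [Y → . d n T], [Y → . n] }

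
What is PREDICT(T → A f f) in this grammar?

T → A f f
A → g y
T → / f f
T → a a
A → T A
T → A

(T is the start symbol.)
{ '/', 'a', 'g' }

PREDICT(T → A f f) = (FIRST(RHS) \ {ε}) ∪ (FOLLOW(T) if ε ∈ FIRST(RHS), i.e. RHS ⇒* ε)
FIRST(A) = { '/', 'a', 'g' }
FIRST(A f f) = { '/', 'a', 'g' }
ε ∉ FIRST(A f f), so FOLLOW(T) is not added.
PREDICT(T → A f f) = { '/', 'a', 'g' }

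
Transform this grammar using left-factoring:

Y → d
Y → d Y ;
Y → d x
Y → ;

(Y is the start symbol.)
Left-factoring transforms A → αβ₁ | αβ₂ into A → αA' and A' → β₁ | β₂
(α is the longest common prefix among the alternatives). Repeat until
no nonterminal has two alternatives with a common prefix.

Round 1: Y has alternatives sharing prefix 'd'. Introduce Y': Y → d Y'
  Add: Y' → ε
  Add: Y' → Y ;
  Add: Y' → x

No remaining common prefixes — done.

Resulting grammar:
Y → d Y'
Y' → ε
Y' → Y ;
Y' → x
Y → ;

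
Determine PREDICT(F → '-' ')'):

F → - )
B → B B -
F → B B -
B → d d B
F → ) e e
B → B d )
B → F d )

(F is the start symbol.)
PREDICT(F → '-' ')') = (FIRST(RHS) \ {ε}) ∪ (FOLLOW(F) if ε ∈ FIRST(RHS), i.e. RHS ⇒* ε)
FIRST('-' ')') = { '-' }
ε ∉ FIRST('-' ')'), so FOLLOW(F) is not added.
PREDICT(F → '-' ')') = { '-' }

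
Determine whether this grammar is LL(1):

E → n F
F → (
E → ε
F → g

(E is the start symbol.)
A grammar is LL(1) if for each non-terminal N with multiple productions, the predict sets of those productions are pairwise disjoint, where PREDICT(N → α) = (FIRST(α) \ {ε}) ∪ (FOLLOW(N) if α ⇒* ε).

Relevant sets:
  FOLLOW(E) = { $ }

For E:
  PREDICT(E → n F) = { 'n' }
  PREDICT(E → ε) = { $ }
For F:
  PREDICT(F → '(') = { '(' }
  PREDICT(F → g) = { 'g' }

All predict sets are disjoint. The grammar IS LL(1).

Answer: Yes, the grammar is LL(1).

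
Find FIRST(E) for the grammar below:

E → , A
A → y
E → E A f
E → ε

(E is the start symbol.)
{ ',', 'y', ε }

To compute FIRST(E), examine every production with E on the left-hand side, reading each right-hand side left to right until a non-nullable symbol is reached.

FIRST sets of the other non-terminals involved (by the same procedure, iterated to a fixed point):
  FIRST(A) = { 'y' }

From E → , A:
  - ',' is a terminal: add ',' and stop
From E → E A f:
  - E is the symbol being defined: contributes nothing new
    E is nullable, so continue to the next symbol
  - A is a non-terminal: add FIRST(A) \ {ε} = { 'y' }
    A is not nullable, so stop
From E → ε:
  - ε-production, so ε ∈ FIRST(E)

Collecting: FIRST(E) = { ',', 'y', ε }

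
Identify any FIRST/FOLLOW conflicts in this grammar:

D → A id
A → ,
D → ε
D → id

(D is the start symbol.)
Nullable non-terminals: D.
FIRST sets used below: FIRST(A) = { ',' }

D: nullable alternative(s) D → ε; FOLLOW(D) = { $ }
  D → A id: FIRST \ {ε} = { ',' } — disjoint from FOLLOW(D)
  D → ε: FIRST \ {ε} = { } — this is the only nullable alternative, skip
  D → id: FIRST \ {ε} = { 'id' } — disjoint from FOLLOW(D)

A has no nullable alternative, so no FIRST/FOLLOW check is needed there.

No FIRST/FOLLOW conflicts found.

Answer: No FIRST/FOLLOW conflicts.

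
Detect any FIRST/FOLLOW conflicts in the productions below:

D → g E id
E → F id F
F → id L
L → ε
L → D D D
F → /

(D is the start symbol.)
No FIRST/FOLLOW conflicts.

Nullable non-terminals: L.
FIRST sets used below: FIRST(D) = { 'g' }

L: nullable alternative(s) L → ε; FOLLOW(L) = { 'id' }
  L → ε: FIRST \ {ε} = { } — this is the only nullable alternative, skip
  L → D D D: FIRST \ {ε} = { 'g' } — disjoint from FOLLOW(L)

D, E, F have no nullable alternative, so no FIRST/FOLLOW check is needed there.

No FIRST/FOLLOW conflicts found.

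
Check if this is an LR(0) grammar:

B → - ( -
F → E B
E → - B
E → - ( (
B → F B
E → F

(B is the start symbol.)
No. Shift-reduce conflict between [E → F .] and [B → . - ( -]

Augment with B' → B and build the canonical LR(0) collection (I0 = CLOSURE({[B' → . B]}), then GOTO on every symbol after a dot until no new states appear). It has 11 states:
  I0: { [B → . - ( -], [B → . F B], [B' → . B], [E → . - ( (], [E → . - B], [E → . F], [F → . E B] }  — shift
  I1: { [B → - . ( -], [B → . - ( -], [B → . F B], [E → - . ( (], [E → - . B], [E → . - ( (], [E → . - B], [E → . F], [F → . E B] }  — shift
  I2: { [B' → B .] }  — accept
  I3: { [B → . - ( -], [B → . F B], [E → . - ( (], [E → . - B], [E → . F], [F → . E B], [F → E . B] }  — shift
  I4: { [B → . - ( -], [B → . F B], [B → F . B], [E → . - ( (], [E → . - B], [E → . F], [E → F .], [F → . E B] }  — shift, reduce
  I5: { [B → F B .] }  — reduce
  I6: { [F → E B .] }  — reduce
  I7: { [B → - ( . -], [E → - ( . (] }  — shift
  I8: { [E → - B .] }  — reduce
  I9: { [E → - ( ( .] }  — reduce
  I10: { [B → - ( - .] }  — reduce

Conflict in state I4:
  Shift-reduce conflict between [E → F .] and [B → . - ( -]
So the grammar is NOT LR(0).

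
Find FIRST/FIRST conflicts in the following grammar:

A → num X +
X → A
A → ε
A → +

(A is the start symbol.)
A FIRST/FIRST conflict occurs when two productions N → α and N → β for the same non-terminal have FIRST(α) ∩ FIRST(β) ≠ ∅ (with ε ∈ FIRST of a nullable right-hand side, so two nullable alternatives also conflict).

Productions for A:
  A → num X +: FIRST = { 'num' }
  A → ε: FIRST = { ε }
  A → +: FIRST = { '+' }
X has only one production, so no FIRST/FIRST conflict is possible there.

All alternatives of each non-terminal have pairwise disjoint FIRST sets.

Answer: No FIRST/FIRST conflicts.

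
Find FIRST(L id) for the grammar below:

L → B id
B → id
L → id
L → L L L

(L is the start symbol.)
{ 'id' }

FIRST sets of the non-terminals involved (from the grammar, by fixed-point iteration):
  FIRST(L) = { 'id' }

To compute FIRST(L id), process the symbols left to right:
Symbol L is a non-terminal. Add FIRST(L) \ {ε} = { 'id' }
L is not nullable (ε ∉ FIRST(L)), so stop here.
FIRST(L id) = { 'id' }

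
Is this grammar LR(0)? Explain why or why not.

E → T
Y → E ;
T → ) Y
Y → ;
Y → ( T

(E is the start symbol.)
A grammar is LR(0) if no state in the canonical LR(0) collection has:
  - both a shift item (dot before a terminal) and a complete item (shift-reduce conflict), or
  - two or more complete items (reduce-reduce conflict; the accept item [E' → E .] counts as a complete item here).

Augment with E' → E and build the canonical LR(0) collection (I0 = CLOSURE({[E' → . E]}), then GOTO on every symbol after a dot until no new states appear). It has 10 states:
  I0: { [E → . T], [E' → . E], [T → . ) Y] }  — shift
  I1: { [E → . T], [T → ) . Y], [T → . ) Y], [Y → . ( T], [Y → . ;], [Y → . E ;] }  — shift
  I2: { [E' → E .] }  — accept
  I3: { [E → T .] }  — reduce
  I4: { [T → . ) Y], [Y → ( . T] }  — shift
  I5: { [Y → ; .] }  — reduce
  I6: { [Y → E . ;] }  — shift
  I7: { [T → ) Y .] }  — reduce
  I8: { [Y → E ; .] }  — reduce
  I9: { [Y → ( T .] }  — reduce

Every state is either a pure shift/goto state or contains exactly one complete item and nothing to shift — no conflicts. The grammar is LR(0).

Answer: Yes, the grammar is LR(0)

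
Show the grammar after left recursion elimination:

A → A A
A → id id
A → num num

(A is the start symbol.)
A → id id A'
A → num num A'
A' → A A'
A' → ε

A is directly left-recursive. The standard transformation for
  A → A α₁ | ... | A α_m | β₁ | ... | β_n
is
  A  → β₁ A' | ... | β_n A'
  A' → α₁ A' | ... | α_m A' | ε

A → id id becomes A → id id A'
A → num num becomes A → num num A'
A → A A becomes A' → A A'
Add A' → ε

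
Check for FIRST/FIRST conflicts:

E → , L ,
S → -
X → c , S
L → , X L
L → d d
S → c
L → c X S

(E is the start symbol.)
No FIRST/FIRST conflicts.

A FIRST/FIRST conflict occurs when two productions N → α and N → β for the same non-terminal have FIRST(α) ∩ FIRST(β) ≠ ∅ (with ε ∈ FIRST of a nullable right-hand side, so two nullable alternatives also conflict).

Productions for S:
  S → -: FIRST = { '-' }
  S → c: FIRST = { 'c' }
Productions for L:
  L → , X L: FIRST = { ',' }
  L → d d: FIRST = { 'd' }
  L → c X S: FIRST = { 'c' }
E, X have only one production, so no FIRST/FIRST conflict is possible there.

All alternatives of each non-terminal have pairwise disjoint FIRST sets.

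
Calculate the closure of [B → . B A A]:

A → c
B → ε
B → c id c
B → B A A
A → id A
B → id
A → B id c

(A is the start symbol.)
To compute CLOSURE, for each item [A → α.Bβ] where B is a non-terminal, add [B → .γ] for all productions B → γ; repeat for the newly added items until nothing changes.

Start with: [B → . B A A]
  [B → . B A A] has the dot before B: add [B → .], [B → . c id c], [B → . id]
No further items can be added.

CLOSURE = { [B → . B A A], [B → . c id c], [B → . id], [B → .] }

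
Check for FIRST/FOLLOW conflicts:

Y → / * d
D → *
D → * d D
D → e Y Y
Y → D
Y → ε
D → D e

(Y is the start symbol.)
A FIRST/FOLLOW conflict occurs when a non-terminal N has a nullable alternative N → β (β ⇒* ε) and another alternative N → α with FIRST(α) ∩ FOLLOW(N) ≠ ∅: on such a lookahead the parser cannot decide between expanding α and letting N vanish via β.

Nullable non-terminals: Y.
FIRST sets used below: FIRST(D) = { '*', 'e' }

Y: nullable alternative(s) Y → ε; FOLLOW(Y) = { $, '*', '/', 'e' }
  Y → / * d: FIRST \ {ε} = { '/' } — overlaps FOLLOW(Y) on { '/' }: CONFLICT
  Y → D: FIRST \ {ε} = { '*', 'e' } — overlaps FOLLOW(Y) on { '*', 'e' }: CONFLICT
  Y → ε: FIRST \ {ε} = { } — this is the only nullable alternative, skip

D has no nullable alternative, so no FIRST/FOLLOW check is needed there.

So the grammar has 2 FIRST/FOLLOW conflicts (marked CONFLICT above).

Answer: Yes. Y → '/' '*' d with FOLLOW(Y) on { '/' }; Y → D with FOLLOW(Y) on { '*', 'e' }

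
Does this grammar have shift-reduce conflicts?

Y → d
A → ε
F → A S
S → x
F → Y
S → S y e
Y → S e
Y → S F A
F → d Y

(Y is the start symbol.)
Yes — I1: [A → .] vs [F → . d Y]; I8: [Y → d .] vs [S → . x]; I14: [F → A S .] vs [S → S . y e]

A shift-reduce conflict occurs when an LR(0) state has both:
  - a complete (reduce) item [A → α .] (dot at the end), and
  - a shift item [B → β . c γ] (dot before a terminal).

Augment with Y' → Y and build the canonical LR(0) collection (I0 = CLOSURE({[Y' → . Y]}), then GOTO on every symbol after a dot until no new states appear). It has 15 states:
  I0: { [S → . S y e], [S → . x], [Y → . S F A], [Y → . S e], [Y → . d], [Y' → . Y] }  — shift
  I1: { [A → .], [F → . A S], [F → . Y], [F → . d Y], [S → . S y e], [S → . x], [S → S . y e], [Y → . S F A], [Y → . S e], [Y → . d], [Y → S . F A], [Y → S . e] }  — shift, reduce
  I2: { [Y' → Y .] }  — accept
  I3: { [Y → d .] }  — reduce
  I4: { [S → x .] }  — reduce
  I5: { [F → A . S], [S → . S y e], [S → . x] }  — shift
  I6: { [A → .], [Y → S F . A] }  — reduce
  I7: { [F → Y .] }  — reduce
  I8: { [F → d . Y], [S → . S y e], [S → . x], [Y → . S F A], [Y → . S e], [Y → . d], [Y → d .] }  — shift, reduce
  I9: { [Y → S e .] }  — reduce
  I10: { [S → S y . e] }  — shift
  I11: { [S → S y e .] }  — reduce
  I12: { [F → d Y .] }  — reduce
  I13: { [Y → S F A .] }  — reduce
  I14: { [F → A S .], [S → S . y e] }  — shift, reduce

I1 contains reduce item [A → .] and shift items [F → . d Y], [S → S . y e], [S → . x], [Y → S . e], [Y → . d] — shift-reduce conflict.
I8 contains reduce item [Y → d .] and shift items [S → . x], [Y → . d] — shift-reduce conflict.
I14 contains reduce item [F → A S .] and shift item [S → S . y e] — shift-reduce conflict.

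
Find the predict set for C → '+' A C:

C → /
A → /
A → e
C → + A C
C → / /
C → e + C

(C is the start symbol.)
PREDICT(C → '+' A C) = (FIRST(RHS) \ {ε}) ∪ (FOLLOW(C) if ε ∈ FIRST(RHS), i.e. RHS ⇒* ε)
FIRST('+' A C) = { '+' }
ε ∉ FIRST('+' A C), so FOLLOW(C) is not added.
PREDICT(C → '+' A C) = { '+' }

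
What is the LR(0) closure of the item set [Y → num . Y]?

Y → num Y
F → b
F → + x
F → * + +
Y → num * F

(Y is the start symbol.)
To compute CLOSURE, for each item [A → α.Bβ] where B is a non-terminal, add [B → .γ] for all productions B → γ; repeat for the newly added items until nothing changes.

Start with: [Y → num . Y]
  [Y → num . Y] has the dot before Y: add [Y → . num Y], [Y → . num * F]
No further items can be added.

CLOSURE = { [Y → . num * F], [Y → . num Y], [Y → num . Y] }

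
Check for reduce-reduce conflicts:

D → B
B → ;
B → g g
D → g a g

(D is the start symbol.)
No reduce-reduce conflicts

A reduce-reduce conflict occurs when an LR(0) state has two complete items [A → α .] and [B → β .] — both call for a reduction, and with no lookahead the parser cannot choose between them.

Augment with D' → D and build the canonical LR(0) collection (I0 = CLOSURE({[D' → . D]}), then GOTO on every symbol after a dot until no new states appear). It has 8 states:
  I0: { [B → . ;], [B → . g g], [D → . B], [D → . g a g], [D' → . D] }  — shift
  I1: { [B → ; .] }  — reduce
  I2: { [D → B .] }  — reduce
  I3: { [D' → D .] }  — accept
  I4: { [B → g . g], [D → g . a g] }  — shift
  I5: { [D → g a . g] }  — shift
  I6: { [B → g g .] }  — reduce
  I7: { [D → g a g .] }  — reduce

No state contains more than one complete item.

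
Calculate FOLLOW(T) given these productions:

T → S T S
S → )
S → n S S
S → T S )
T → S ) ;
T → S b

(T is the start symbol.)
{ $, ')', 'n' }

To compute FOLLOW(T), find every occurrence of T on a right-hand side N → α T β: add FIRST(β) \ {ε}, and if β is empty or nullable also add FOLLOW(N). Iterate to a fixed point.

T is the start symbol, so $ ∈ FOLLOW(T).
In T → S T S: T is followed by S, add FIRST(S) \ {ε} = { ')', 'n' }
In S → T S ): T is followed by S ')', add FIRST(S ')') \ {ε} = { ')', 'n' }

Taking the union: FOLLOW(T) = { $, ')', 'n' }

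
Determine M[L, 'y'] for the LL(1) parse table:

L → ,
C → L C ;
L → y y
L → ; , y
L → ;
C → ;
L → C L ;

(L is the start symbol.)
To find M[L, 'y'], we find productions for L where 'y' is in the predict set (PREDICT(N → α) = (FIRST(α) \ {ε}) ∪ (FOLLOW(N) if α ⇒* ε)).

Relevant sets:
  FIRST(C) = { ',', ';', 'y' }

L → ,: PREDICT = { ',' }
L → y y: PREDICT = { 'y' }
  'y' is in predict set, so this production goes in M[L, 'y']
L → ; , y: PREDICT = { ';' }
L → ;: PREDICT = { ';' }
L → C L ;: PREDICT = { ',', ';', 'y' }
  'y' is in predict set, so this production goes in M[L, 'y']

M[L, 'y'] = L → y y, L → C L ;  (a multiply-defined cell — the grammar is not LL(1))

Answer: L → y y, L → C L ;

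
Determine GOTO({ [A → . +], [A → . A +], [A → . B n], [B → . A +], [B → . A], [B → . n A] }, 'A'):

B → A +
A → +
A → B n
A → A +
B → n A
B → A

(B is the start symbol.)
{ [A → A . +], [B → A . +], [B → A .] }

GOTO(I, 'A') = CLOSURE({ [A → αX.β] : [A → α.Xβ] ∈ I, X = 'A' })

Items with dot before 'A', with the dot advanced:
  [A → . A +] → [A → A . +]
  [B → . A] → [B → A .]
  [B → . A +] → [B → A . +]
Closure adds nothing (no advanced item has the dot before a non-terminal).

GOTO = { [A → A . +], [B → A . +], [B → A .] }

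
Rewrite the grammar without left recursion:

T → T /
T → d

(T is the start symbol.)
T → d T'
T' → / T'
T' → ε

T is directly left-recursive. The standard transformation for
  A → A α₁ | ... | A α_m | β₁ | ... | β_n
is
  A  → β₁ A' | ... | β_n A'
  A' → α₁ A' | ... | α_m A' | ε

T → d becomes T → d T'
T → T / becomes T' → / T'
Add T' → ε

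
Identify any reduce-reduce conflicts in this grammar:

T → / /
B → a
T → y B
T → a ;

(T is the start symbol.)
No reduce-reduce conflicts

A reduce-reduce conflict occurs when an LR(0) state has two complete items [A → α .] and [B → β .] — both call for a reduction, and with no lookahead the parser cannot choose between them.

Augment with T' → T and build the canonical LR(0) collection (I0 = CLOSURE({[T' → . T]}), then GOTO on every symbol after a dot until no new states appear). It has 9 states:
  I0: { [T → . / /], [T → . a ;], [T → . y B], [T' → . T] }  — shift
  I1: { [T → / . /] }  — shift
  I2: { [T' → T .] }  — accept
  I3: { [T → a . ;] }  — shift
  I4: { [B → . a], [T → y . B] }  — shift
  I5: { [T → y B .] }  — reduce
  I6: { [B → a .] }  — reduce
  I7: { [T → a ; .] }  — reduce
  I8: { [T → / / .] }  — reduce

No state contains more than one complete item.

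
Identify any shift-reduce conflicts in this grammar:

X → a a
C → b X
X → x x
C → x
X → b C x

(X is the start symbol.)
Augment with X' → X and build the canonical LR(0) collection (I0 = CLOSURE({[X' → . X]}), then GOTO on every symbol after a dot until no new states appear). It has 12 states:
  I0: { [X → . a a], [X → . b C x], [X → . x x], [X' → . X] }  — shift
  I1: { [X' → X .] }  — accept
  I2: { [X → a . a] }  — shift
  I3: { [C → . b X], [C → . x], [X → b . C x] }  — shift
  I4: { [X → x . x] }  — shift
  I5: { [X → x x .] }  — reduce
  I6: { [X → b C . x] }  — shift
  I7: { [C → b . X], [X → . a a], [X → . b C x], [X → . x x] }  — shift
  I8: { [C → x .] }  — reduce
  I9: { [C → b X .] }  — reduce
  I10: { [X → b C x .] }  — reduce
  I11: { [X → a a .] }  — reduce

No state contains both a complete item and a shift item.

Answer: No shift-reduce conflicts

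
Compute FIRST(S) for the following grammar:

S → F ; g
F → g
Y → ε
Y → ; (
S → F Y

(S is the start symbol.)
FIRST sets of the other non-terminals involved (by the same procedure, iterated to a fixed point):
  FIRST(F) = { 'g' }

From S → F ; g:
  - F is a non-terminal: add FIRST(F) \ {ε} = { 'g' }
    F is not nullable, so stop
From S → F Y:
  - F is a non-terminal: add FIRST(F) \ {ε} = { 'g' }
    F is not nullable, so stop

Collecting: FIRST(S) = { 'g' }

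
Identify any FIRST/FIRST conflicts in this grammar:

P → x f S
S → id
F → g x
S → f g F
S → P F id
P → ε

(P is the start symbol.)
No FIRST/FIRST conflicts.

FIRST sets of the non-terminals at (or reachable through a nullable prefix from) the front of some alternative:
  FIRST(P) = { 'x', ε }
  FIRST(F) = { 'g' }

Productions for P:
  P → x f S: FIRST = { 'x' }
  P → ε: FIRST = { ε }
Productions for S:
  S → id: FIRST = { 'id' }
  S → f g F: FIRST = { 'f' }
  S → P F id: FIRST = { 'g', 'x' }
F has only one production, so no FIRST/FIRST conflict is possible there.

All alternatives of each non-terminal have pairwise disjoint FIRST sets.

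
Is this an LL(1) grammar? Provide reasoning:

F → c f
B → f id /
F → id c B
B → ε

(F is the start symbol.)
Yes, the grammar is LL(1).

A grammar is LL(1) if for each non-terminal N with multiple productions, the predict sets of those productions are pairwise disjoint, where PREDICT(N → α) = (FIRST(α) \ {ε}) ∪ (FOLLOW(N) if α ⇒* ε).

Relevant sets:
  FOLLOW(B) = { $ }

For F:
  PREDICT(F → c f) = { 'c' }
  PREDICT(F → id c B) = { 'id' }
For B:
  PREDICT(B → f id '/') = { 'f' }
  PREDICT(B → ε) = { $ }

All predict sets are disjoint. The grammar IS LL(1).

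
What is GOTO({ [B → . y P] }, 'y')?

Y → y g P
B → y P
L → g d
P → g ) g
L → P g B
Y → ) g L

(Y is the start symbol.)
{ [B → y . P], [P → . g ) g] }

GOTO(I, 'y') = CLOSURE({ [A → αX.β] : [A → α.Xβ] ∈ I, X = 'y' })

Items with dot before 'y', with the dot advanced:
  [B → . y P] → [B → y . P]
Closure of the advanced items:
  [B → y . P] has the dot before P: add [P → . g ) g]

GOTO = { [B → y . P], [P → . g ) g] }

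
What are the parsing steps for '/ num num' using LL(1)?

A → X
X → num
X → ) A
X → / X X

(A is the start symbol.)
Stack is shown with the top on the left.

Stack    Input        Action
----------------------------
A $      / num num $  output A → X
X $      / num num $  output X → / X X
/ X X $  / num num $  match '/'
X X $    num num $    output X → num
num X $  num num $    match 'num'
X $      num $        output X → num
num $    num $        match 'num'
$        $            accept

The string is accepted.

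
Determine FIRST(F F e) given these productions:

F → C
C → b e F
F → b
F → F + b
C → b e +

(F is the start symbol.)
FIRST sets of the non-terminals involved (from the grammar, by fixed-point iteration):
  FIRST(F) = { 'b' }

To compute FIRST(F F e), process the symbols left to right:
Symbol F is a non-terminal. Add FIRST(F) \ {ε} = { 'b' }
F is not nullable (ε ∉ FIRST(F)), so stop here.
FIRST(F F e) = { 'b' }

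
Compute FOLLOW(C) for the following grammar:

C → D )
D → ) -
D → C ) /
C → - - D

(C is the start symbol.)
C is the start symbol, so $ ∈ FOLLOW(C).
In D → C ) /: C is followed by ')' '/', add FIRST(')' '/') \ {ε} = { ')' }

Taking the union: FOLLOW(C) = { $, ')' }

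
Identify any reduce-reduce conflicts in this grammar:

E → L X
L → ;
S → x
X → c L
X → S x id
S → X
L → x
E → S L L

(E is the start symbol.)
Augment with E' → E and build the canonical LR(0) collection (I0 = CLOSURE({[E' → . E]}), then GOTO on every symbol after a dot until no new states appear). It has 18 states:
  I0: { [E → . L X], [E → . S L L], [E' → . E], [L → . ;], [L → . x], [S → . X], [S → . x], [X → . S x id], [X → . c L] }  — shift
  I1: { [L → ; .] }  — reduce
  I2: { [E' → E .] }  — accept
  I3: { [E → L . X], [S → . X], [S → . x], [X → . S x id], [X → . c L] }  — shift
  I4: { [E → S . L L], [L → . ;], [L → . x], [X → S . x id] }  — shift
  I5: { [S → X .] }  — reduce
  I6: { [L → . ;], [L → . x], [X → c . L] }  — shift
  I7: { [L → x .], [S → x .] }  — 2 reduces
  I8: { [X → c L .] }  — reduce
  I9: { [L → x .] }  — reduce
  I10: { [E → S L . L], [L → . ;], [L → . x] }  — shift
  I11: { [L → x .], [X → S x . id] }  — shift, reduce
  I12: { [X → S x id .] }  — reduce
  I13: { [E → S L L .] }  — reduce
  I14: { [X → S . x id] }  — shift
  I15: { [E → L X .], [S → X .] }  — 2 reduces
  I16: { [S → x .] }  — reduce
  I17: { [X → S x . id] }  — shift

I7 contains complete items [L → x .], [S → x .] — reduce-reduce conflict.
I15 contains complete items [E → L X .], [S → X .] — reduce-reduce conflict.

Answer: Yes — I7: [L → x .] vs [S → x .]; I15: [E → L X .] vs [S → X .]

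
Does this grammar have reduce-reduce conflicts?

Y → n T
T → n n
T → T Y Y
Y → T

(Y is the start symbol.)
A reduce-reduce conflict occurs when an LR(0) state has two complete items [A → α .] and [B → β .] — both call for a reduction, and with no lookahead the parser cannot choose between them.

Augment with Y' → Y and build the canonical LR(0) collection (I0 = CLOSURE({[Y' → . Y]}), then GOTO on every symbol after a dot until no new states appear). It has 9 states:
  I0: { [T → . T Y Y], [T → . n n], [Y → . T], [Y → . n T], [Y' → . Y] }  — shift
  I1: { [T → . T Y Y], [T → . n n], [T → T . Y Y], [Y → . T], [Y → . n T], [Y → T .] }  — shift, reduce
  I2: { [Y' → Y .] }  — accept
  I3: { [T → . T Y Y], [T → . n n], [T → n . n], [Y → n . T] }  — shift
  I4: { [T → . T Y Y], [T → . n n], [T → T . Y Y], [Y → . T], [Y → . n T], [Y → n T .] }  — shift, reduce
  I5: { [T → n . n], [T → n n .] }  — shift, reduce
  I6: { [T → n n .] }  — reduce
  I7: { [T → . T Y Y], [T → . n n], [T → T Y . Y], [Y → . T], [Y → . n T] }  — shift
  I8: { [T → T Y Y .] }  — reduce

No state contains more than one complete item.

Answer: No reduce-reduce conflicts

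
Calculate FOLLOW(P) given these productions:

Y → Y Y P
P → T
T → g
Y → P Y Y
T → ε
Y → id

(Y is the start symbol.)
In Y → Y Y P: P is at the end, add FOLLOW(Y)
In Y → P Y Y: P is followed by Y Y, add FIRST(Y Y) \ {ε} = { 'g', 'id' }

The FOLLOW sets referred to above (computed the same way, to a fixed point):
  FOLLOW(Y) = { $, 'g', 'id' }

Taking the union: FOLLOW(P) = { $, 'g', 'id' }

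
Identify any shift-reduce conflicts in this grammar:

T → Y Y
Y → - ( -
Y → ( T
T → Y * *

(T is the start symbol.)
A shift-reduce conflict occurs when an LR(0) state has both:
  - a complete (reduce) item [A → α .] (dot at the end), and
  - a shift item [B → β . c γ] (dot before a terminal).

Augment with T' → T and build the canonical LR(0) collection (I0 = CLOSURE({[T' → . T]}), then GOTO on every symbol after a dot until no new states appear). It has 11 states:
  I0: { [T → . Y * *], [T → . Y Y], [T' → . T], [Y → . ( T], [Y → . - ( -] }  — shift
  I1: { [T → . Y * *], [T → . Y Y], [Y → ( . T], [Y → . ( T], [Y → . - ( -] }  — shift
  I2: { [Y → - . ( -] }  — shift
  I3: { [T' → T .] }  — accept
  I4: { [T → Y . * *], [T → Y . Y], [Y → . ( T], [Y → . - ( -] }  — shift
  I5: { [T → Y * . *] }  — shift
  I6: { [T → Y Y .] }  — reduce
  I7: { [T → Y * * .] }  — reduce
  I8: { [Y → - ( . -] }  — shift
  I9: { [Y → - ( - .] }  — reduce
  I10: { [Y → ( T .] }  — reduce

No state contains both a complete item and a shift item.

Answer: No shift-reduce conflicts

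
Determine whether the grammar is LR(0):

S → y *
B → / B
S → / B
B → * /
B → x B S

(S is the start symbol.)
Yes, the grammar is LR(0)

Augment with S' → S and build the canonical LR(0) collection (I0 = CLOSURE({[S' → . S]}), then GOTO on every symbol after a dot until no new states appear). It has 13 states:
  I0: { [S → . / B], [S → . y *], [S' → . S] }  — shift
  I1: { [B → . * /], [B → . / B], [B → . x B S], [S → / . B] }  — shift
  I2: { [S' → S .] }  — accept
  I3: { [S → y . *] }  — shift
  I4: { [S → y * .] }  — reduce
  I5: { [B → * . /] }  — shift
  I6: { [B → . * /], [B → . / B], [B → . x B S], [B → / . B] }  — shift
  I7: { [S → / B .] }  — reduce
  I8: { [B → . * /], [B → . / B], [B → . x B S], [B → x . B S] }  — shift
  I9: { [B → x B . S], [S → . / B], [S → . y *] }  — shift
  I10: { [B → x B S .] }  — reduce
  I11: { [B → / B .] }  — reduce
  I12: { [B → * / .] }  — reduce

Every state is either a pure shift/goto state or contains exactly one complete item and nothing to shift — no conflicts. The grammar is LR(0).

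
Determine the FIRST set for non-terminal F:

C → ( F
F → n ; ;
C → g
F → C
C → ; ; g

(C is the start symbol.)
{ '(', ';', 'g', 'n' }

To compute FIRST(F), examine every production with F on the left-hand side, reading each right-hand side left to right until a non-nullable symbol is reached.

FIRST sets of the other non-terminals involved (by the same procedure, iterated to a fixed point):
  FIRST(C) = { '(', ';', 'g' }

From F → n ; ;:
  - n is a terminal: add 'n' and stop
From F → C:
  - C is a non-terminal: add FIRST(C) \ {ε} = { '(', ';', 'g' }
    C is not nullable, so stop

Collecting: FIRST(F) = { '(', ';', 'g', 'n' }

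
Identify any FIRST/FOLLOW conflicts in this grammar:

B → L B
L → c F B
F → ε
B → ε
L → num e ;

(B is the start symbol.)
Nullable non-terminals: B, F.
FIRST sets used below: FIRST(L) = { 'c', 'num' }

B: nullable alternative(s) B → ε; FOLLOW(B) = { $, 'c', 'num' }
  B → L B: FIRST \ {ε} = { 'c', 'num' } — overlaps FOLLOW(B) on { 'c', 'num' }: CONFLICT
  B → ε: FIRST \ {ε} = { } — this is the only nullable alternative, skip
F has a nullable alternative but only one production, so nothing to check.

L has no nullable alternative, so no FIRST/FOLLOW check is needed there.

So the grammar has 1 FIRST/FOLLOW conflict (marked CONFLICT above).

Answer: Yes. B → L B with FOLLOW(B) on { 'c', 'num' }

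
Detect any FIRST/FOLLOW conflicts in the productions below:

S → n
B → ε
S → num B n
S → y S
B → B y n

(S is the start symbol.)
Yes. B → B y n with FOLLOW(B) on { 'y' }

Nullable non-terminals: B.
FIRST sets used below: FIRST(B) = { 'y', ε }

B: nullable alternative(s) B → ε; FOLLOW(B) = { 'n', 'y' }
  B → ε: FIRST \ {ε} = { } — this is the only nullable alternative, skip
  B → B y n: FIRST \ {ε} = { 'y' } — overlaps FOLLOW(B) on { 'y' }: CONFLICT

S has no nullable alternative, so no FIRST/FOLLOW check is needed there.

So the grammar has 1 FIRST/FOLLOW conflict (marked CONFLICT above).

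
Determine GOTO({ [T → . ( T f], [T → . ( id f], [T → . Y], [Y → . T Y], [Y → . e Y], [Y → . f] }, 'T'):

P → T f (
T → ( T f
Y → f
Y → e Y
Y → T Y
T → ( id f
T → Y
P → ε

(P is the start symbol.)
GOTO(I, 'T') = CLOSURE({ [A → αX.β] : [A → α.Xβ] ∈ I, X = 'T' })

Items with dot before 'T', with the dot advanced:
  [Y → . T Y] → [Y → T . Y]
Closure of the advanced items:
  [Y → T . Y] has the dot before Y: add [Y → . f], [Y → . e Y], [Y → . T Y]
  [Y → . T Y] has the dot before T: add [T → . ( T f], [T → . ( id f], [T → . Y]

GOTO = { [T → . ( T f], [T → . ( id f], [T → . Y], [Y → . T Y], [Y → . e Y], [Y → . f], [Y → T . Y] }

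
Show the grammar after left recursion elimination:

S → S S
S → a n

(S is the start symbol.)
S → a n S'
S' → S S'
S' → ε

S is directly left-recursive. The standard transformation for
  A → A α₁ | ... | A α_m | β₁ | ... | β_n
is
  A  → β₁ A' | ... | β_n A'
  A' → α₁ A' | ... | α_m A' | ε

S → a n becomes S → a n S'
S → S S becomes S' → S S'
Add S' → ε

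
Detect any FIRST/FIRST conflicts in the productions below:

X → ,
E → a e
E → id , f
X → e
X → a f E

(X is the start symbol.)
A FIRST/FIRST conflict occurs when two productions N → α and N → β for the same non-terminal have FIRST(α) ∩ FIRST(β) ≠ ∅ (with ε ∈ FIRST of a nullable right-hand side, so two nullable alternatives also conflict).

Productions for X:
  X → ,: FIRST = { ',' }
  X → e: FIRST = { 'e' }
  X → a f E: FIRST = { 'a' }
Productions for E:
  E → a e: FIRST = { 'a' }
  E → id , f: FIRST = { 'id' }

All alternatives of each non-terminal have pairwise disjoint FIRST sets.

Answer: No FIRST/FIRST conflicts.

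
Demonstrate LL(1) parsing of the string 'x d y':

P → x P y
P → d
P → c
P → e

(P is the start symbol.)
LL(1) parsing maintains a stack (initially the start symbol over $) and the input. At each step: if the stack top is a terminal, match it against the current input token; if it is a non-terminal N, replace it with the RHS of M[N, lookahead] (the unique production whose predict set contains the lookahead).

Stack is shown with the top on the left.

Stack    Input    Action
------------------------
P $      x d y $  output P → x P y
x P y $  x d y $  match 'x'
P y $    d y $    output P → d
d y $    d y $    match 'd'
y $      y $      match 'y'
$        $        accept

The string is accepted.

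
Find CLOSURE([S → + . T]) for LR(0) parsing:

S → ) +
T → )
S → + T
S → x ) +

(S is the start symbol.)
{ [S → + . T], [T → . )] }

To compute CLOSURE, for each item [A → α.Bβ] where B is a non-terminal, add [B → .γ] for all productions B → γ; repeat for the newly added items until nothing changes.

Start with: [S → + . T]
  [S → + . T] has the dot before T: add [T → . )]
No further items can be added.

CLOSURE = { [S → + . T], [T → . )] }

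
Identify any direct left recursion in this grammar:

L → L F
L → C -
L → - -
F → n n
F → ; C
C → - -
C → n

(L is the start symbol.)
Direct left recursion occurs when N → N α for some non-terminal N (the right-hand side begins with the left-hand side itself).

L → L F: LEFT RECURSIVE (starts with L)
L → C -: starts with C
L → - -: starts with '-'
F → n n: starts with n
F → ; C: starts with ';'
C → - -: starts with '-'
C → n: starts with n

The grammar has direct left recursion on: L.

Answer: Yes, L is left-recursive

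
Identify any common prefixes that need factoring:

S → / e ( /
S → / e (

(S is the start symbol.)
Yes, S has productions with common prefix '/ e ('

Left-factoring is needed when two productions for the same non-terminal
share a common prefix on the right-hand side.

Productions for S:
  S → / e ( /
  S → / e (

Found common prefix '/ e (' in productions for S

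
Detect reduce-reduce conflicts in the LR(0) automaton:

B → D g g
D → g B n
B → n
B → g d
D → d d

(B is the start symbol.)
A reduce-reduce conflict occurs when an LR(0) state has two complete items [A → α .] and [B → β .] — both call for a reduction, and with no lookahead the parser cannot choose between them.

Augment with B' → B and build the canonical LR(0) collection (I0 = CLOSURE({[B' → . B]}), then GOTO on every symbol after a dot until no new states appear). It has 12 states:
  I0: { [B → . D g g], [B → . g d], [B → . n], [B' → . B], [D → . d d], [D → . g B n] }  — shift
  I1: { [B' → B .] }  — accept
  I2: { [B → D . g g] }  — shift
  I3: { [D → d . d] }  — shift
  I4: { [B → . D g g], [B → . g d], [B → . n], [B → g . d], [D → . d d], [D → . g B n], [D → g . B n] }  — shift
  I5: { [B → n .] }  — reduce
  I6: { [D → g B . n] }  — shift
  I7: { [B → g d .], [D → d . d] }  — shift, reduce
  I8: { [D → d d .] }  — reduce
  I9: { [D → g B n .] }  — reduce
  I10: { [B → D g . g] }  — shift
  I11: { [B → D g g .] }  — reduce

No state contains more than one complete item.

Answer: No reduce-reduce conflicts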